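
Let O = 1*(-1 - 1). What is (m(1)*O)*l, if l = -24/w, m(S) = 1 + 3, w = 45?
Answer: 64/15 ≈ 4.2667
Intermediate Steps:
m(S) = 4
l = -8/15 (l = -24/45 = -24*1/45 = -8/15 ≈ -0.53333)
O = -2 (O = 1*(-2) = -2)
(m(1)*O)*l = (4*(-2))*(-8/15) = -8*(-8/15) = 64/15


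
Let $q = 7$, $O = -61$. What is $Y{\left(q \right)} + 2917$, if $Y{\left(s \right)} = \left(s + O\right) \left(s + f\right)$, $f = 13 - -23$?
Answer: $595$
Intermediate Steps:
$f = 36$ ($f = 13 + 23 = 36$)
$Y{\left(s \right)} = \left(-61 + s\right) \left(36 + s\right)$ ($Y{\left(s \right)} = \left(s - 61\right) \left(s + 36\right) = \left(-61 + s\right) \left(36 + s\right)$)
$Y{\left(q \right)} + 2917 = \left(-2196 + 7^{2} - 175\right) + 2917 = \left(-2196 + 49 - 175\right) + 2917 = -2322 + 2917 = 595$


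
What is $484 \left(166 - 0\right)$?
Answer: $80344$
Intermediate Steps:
$484 \left(166 - 0\right) = 484 \left(166 + 0\right) = 484 \cdot 166 = 80344$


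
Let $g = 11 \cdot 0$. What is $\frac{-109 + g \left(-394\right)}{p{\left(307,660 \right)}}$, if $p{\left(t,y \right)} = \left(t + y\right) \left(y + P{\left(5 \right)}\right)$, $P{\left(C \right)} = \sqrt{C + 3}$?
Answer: $- \frac{17985}{105304366} + \frac{109 \sqrt{2}}{210608732} \approx -0.00017006$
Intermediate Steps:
$g = 0$
$P{\left(C \right)} = \sqrt{3 + C}$
$p{\left(t,y \right)} = \left(t + y\right) \left(y + 2 \sqrt{2}\right)$ ($p{\left(t,y \right)} = \left(t + y\right) \left(y + \sqrt{3 + 5}\right) = \left(t + y\right) \left(y + \sqrt{8}\right) = \left(t + y\right) \left(y + 2 \sqrt{2}\right)$)
$\frac{-109 + g \left(-394\right)}{p{\left(307,660 \right)}} = \frac{-109 + 0 \left(-394\right)}{660^{2} + 307 \cdot 660 + 2 \cdot 307 \sqrt{2} + 2 \cdot 660 \sqrt{2}} = \frac{-109 + 0}{435600 + 202620 + 614 \sqrt{2} + 1320 \sqrt{2}} = - \frac{109}{638220 + 1934 \sqrt{2}}$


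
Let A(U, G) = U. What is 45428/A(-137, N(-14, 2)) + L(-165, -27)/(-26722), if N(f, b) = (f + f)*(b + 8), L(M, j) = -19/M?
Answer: -200297960243/604050810 ≈ -331.59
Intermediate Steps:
N(f, b) = 2*f*(8 + b) (N(f, b) = (2*f)*(8 + b) = 2*f*(8 + b))
45428/A(-137, N(-14, 2)) + L(-165, -27)/(-26722) = 45428/(-137) - 19/(-165)/(-26722) = 45428*(-1/137) - 19*(-1/165)*(-1/26722) = -45428/137 + (19/165)*(-1/26722) = -45428/137 - 19/4409130 = -200297960243/604050810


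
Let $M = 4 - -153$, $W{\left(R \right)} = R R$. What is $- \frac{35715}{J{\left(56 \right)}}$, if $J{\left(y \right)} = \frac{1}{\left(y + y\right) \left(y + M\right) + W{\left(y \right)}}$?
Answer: $-964019280$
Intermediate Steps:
$W{\left(R \right)} = R^{2}$
$M = 157$ ($M = 4 + 153 = 157$)
$J{\left(y \right)} = \frac{1}{y^{2} + 2 y \left(157 + y\right)}$ ($J{\left(y \right)} = \frac{1}{\left(y + y\right) \left(y + 157\right) + y^{2}} = \frac{1}{2 y \left(157 + y\right) + y^{2}} = \frac{1}{y^{2} + 2 y \left(157 + y\right)}$)
$- \frac{35715}{J{\left(56 \right)}} = - \frac{35715}{\frac{1}{56} \frac{1}{314 + 3 \cdot 56}} = - \frac{35715}{\frac{1}{56} \frac{1}{314 + 168}} = - \frac{35715}{\frac{1}{56} \cdot \frac{1}{482}} = - 35715 \frac{1}{\frac{1}{26992}} = \left(-35715\right) 26992 = -964019280$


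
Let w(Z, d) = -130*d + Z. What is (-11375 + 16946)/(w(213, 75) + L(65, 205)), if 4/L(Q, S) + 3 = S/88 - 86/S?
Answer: -109542573/187598191 ≈ -0.58392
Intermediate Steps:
w(Z, d) = Z - 130*d
L(Q, S) = 4/(-3 - 86/S + S/88) (L(Q, S) = 4/(-3 + (S/88 - 86/S)) = 4/(-3 + (-86/S + S/88)) = 4/(-3 - 86/S + S/88))
(-11375 + 16946)/(w(213, 75) + L(65, 205)) = (-11375 + 16946)/((213 - 130*75) + 352*205/(-7568 + 205**2 - 264*205)) = 5571/((213 - 9750) + 352*205/(-7568 + 42025 - 54120)) = 5571/(-9537 + 352*205/(-19663)) = 5571/(-9537 + 352*205*(-1/19663)) = 5571/(-9537 - 72160/19663) = 5571/(-187598191/19663) = 5571*(-19663/187598191) = -109542573/187598191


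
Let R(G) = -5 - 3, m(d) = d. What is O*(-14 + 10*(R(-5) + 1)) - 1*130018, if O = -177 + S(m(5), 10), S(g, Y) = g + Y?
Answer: -116410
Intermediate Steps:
S(g, Y) = Y + g
R(G) = -8
O = -162 (O = -177 + (10 + 5) = -177 + 15 = -162)
O*(-14 + 10*(R(-5) + 1)) - 1*130018 = -162*(-14 + 10*(-8 + 1)) - 1*130018 = -162*(-14 + 10*(-7)) - 130018 = -162*(-14 - 70) - 130018 = -162*(-84) - 130018 = 13608 - 130018 = -116410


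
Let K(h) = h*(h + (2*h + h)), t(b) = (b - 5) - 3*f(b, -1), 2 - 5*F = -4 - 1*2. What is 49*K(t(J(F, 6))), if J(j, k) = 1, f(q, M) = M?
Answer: 196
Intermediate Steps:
F = 8/5 (F = ⅖ - (-4 - 1*2)/5 = ⅖ - (-4 - 2)/5 = ⅖ - ⅕*(-6) = ⅖ + 6/5 = 8/5 ≈ 1.6000)
t(b) = -2 + b (t(b) = (b - 5) - 3*(-1) = (-5 + b) + 3 = -2 + b)
K(h) = 4*h² (K(h) = h*(h + 3*h) = h*(4*h) = 4*h²)
49*K(t(J(F, 6))) = 49*(4*(-2 + 1)²) = 49*(4*(-1)²) = 49*(4*1) = 49*4 = 196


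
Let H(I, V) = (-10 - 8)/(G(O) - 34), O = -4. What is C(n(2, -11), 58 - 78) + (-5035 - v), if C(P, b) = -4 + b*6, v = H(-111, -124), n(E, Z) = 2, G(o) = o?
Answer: -98030/19 ≈ -5159.5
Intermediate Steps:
H(I, V) = 9/19 (H(I, V) = (-10 - 8)/(-4 - 34) = -18/(-38) = -18*(-1/38) = 9/19)
v = 9/19 ≈ 0.47368
C(P, b) = -4 + 6*b
C(n(2, -11), 58 - 78) + (-5035 - v) = (-4 + 6*(58 - 78)) + (-5035 - 1*9/19) = (-4 + 6*(-20)) + (-5035 - 9/19) = (-4 - 120) - 95674/19 = -124 - 95674/19 = -98030/19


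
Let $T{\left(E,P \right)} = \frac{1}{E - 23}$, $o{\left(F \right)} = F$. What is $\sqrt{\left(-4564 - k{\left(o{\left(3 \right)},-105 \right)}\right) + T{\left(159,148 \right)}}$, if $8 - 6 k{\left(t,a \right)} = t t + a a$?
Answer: $\frac{i \sqrt{113458782}}{204} \approx 52.214 i$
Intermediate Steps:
$T{\left(E,P \right)} = \frac{1}{-23 + E}$
$k{\left(t,a \right)} = \frac{4}{3} - \frac{a^{2}}{6} - \frac{t^{2}}{6}$ ($k{\left(t,a \right)} = \frac{4}{3} - \frac{t t + a a}{6} = \frac{4}{3} - \frac{t^{2} + a^{2}}{6} = \frac{4}{3} - \frac{a^{2} + t^{2}}{6} = \frac{4}{3} - \left(\frac{a^{2}}{6} + \frac{t^{2}}{6}\right) = \frac{4}{3} - \frac{a^{2}}{6} - \frac{t^{2}}{6}$)
$\sqrt{\left(-4564 - k{\left(o{\left(3 \right)},-105 \right)}\right) + T{\left(159,148 \right)}} = \sqrt{\left(-4564 - \left(\frac{4}{3} - \frac{\left(-105\right)^{2}}{6} - \frac{3^{2}}{6}\right)\right) + \frac{1}{-23 + 159}} = \sqrt{\left(-4564 - \left(\frac{4}{3} - \frac{3675}{2} - \frac{3}{2}\right)\right) + \frac{1}{136}} = \sqrt{\left(-4564 - - \frac{5513}{3}\right) + \frac{1}{136}} = \sqrt{\left(-4564 + \frac{5513}{3}\right) + \frac{1}{136}} = \sqrt{- \frac{8179}{3} + \frac{1}{136}} = \sqrt{- \frac{1112341}{408}} = \frac{i \sqrt{113458782}}{204}$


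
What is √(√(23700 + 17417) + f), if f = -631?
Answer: √(-631 + √41117) ≈ 20.694*I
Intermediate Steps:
√(√(23700 + 17417) + f) = √(√(23700 + 17417) - 631) = √(√41117 - 631) = √(-631 + √41117)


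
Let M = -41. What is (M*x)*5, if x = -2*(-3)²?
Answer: 3690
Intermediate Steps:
x = -18 (x = -2*9 = -18)
(M*x)*5 = -41*(-18)*5 = 738*5 = 3690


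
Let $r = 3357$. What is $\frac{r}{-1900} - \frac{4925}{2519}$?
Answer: $- \frac{17813783}{4786100} \approx -3.722$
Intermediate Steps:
$\frac{r}{-1900} - \frac{4925}{2519} = \frac{3357}{-1900} - \frac{4925}{2519} = 3357 \left(- \frac{1}{1900}\right) - \frac{4925}{2519} = - \frac{3357}{1900} - \frac{4925}{2519} = - \frac{17813783}{4786100}$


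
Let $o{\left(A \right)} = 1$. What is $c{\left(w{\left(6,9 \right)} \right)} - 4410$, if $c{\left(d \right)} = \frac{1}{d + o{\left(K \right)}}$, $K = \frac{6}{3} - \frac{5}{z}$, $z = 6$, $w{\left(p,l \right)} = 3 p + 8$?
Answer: $- \frac{119069}{27} \approx -4410.0$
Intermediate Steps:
$w{\left(p,l \right)} = 8 + 3 p$
$K = \frac{7}{6}$ ($K = \frac{6}{3} - \frac{5}{6} = 6 \cdot \frac{1}{3} - \frac{5}{6} = 2 - \frac{5}{6} = \frac{7}{6} \approx 1.1667$)
$c{\left(d \right)} = \frac{1}{1 + d}$ ($c{\left(d \right)} = \frac{1}{d + 1} = \frac{1}{1 + d}$)
$c{\left(w{\left(6,9 \right)} \right)} - 4410 = \frac{1}{1 + \left(8 + 3 \cdot 6\right)} - 4410 = \frac{1}{1 + \left(8 + 18\right)} - 4410 = \frac{1}{1 + 26} - 4410 = \frac{1}{27} - 4410 = - \frac{119069}{27}$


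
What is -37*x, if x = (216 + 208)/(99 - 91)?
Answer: -1961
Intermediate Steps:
x = 53 (x = 424/8 = 424*(1/8) = 53)
-37*x = -37*53 = -1961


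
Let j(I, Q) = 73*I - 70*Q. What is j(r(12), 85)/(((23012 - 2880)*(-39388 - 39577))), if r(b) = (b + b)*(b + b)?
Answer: -18049/794861690 ≈ -2.2707e-5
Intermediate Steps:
r(b) = 4*b² (r(b) = (2*b)*(2*b) = 4*b²)
j(I, Q) = -70*Q + 73*I
j(r(12), 85)/(((23012 - 2880)*(-39388 - 39577))) = (-70*85 + 73*(4*12²))/(((23012 - 2880)*(-39388 - 39577))) = (-5950 + 73*(4*144))/((20132*(-78965))) = (-5950 + 73*576)/(-1589723380) = (-5950 + 42048)*(-1/1589723380) = 36098*(-1/1589723380) = -18049/794861690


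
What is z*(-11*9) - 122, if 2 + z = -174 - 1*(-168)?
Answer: 670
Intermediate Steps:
z = -8 (z = -2 + (-174 - 1*(-168)) = -2 + (-174 + 168) = -2 - 6 = -8)
z*(-11*9) - 122 = -(-88)*9 - 122 = -8*(-99) - 122 = 792 - 122 = 670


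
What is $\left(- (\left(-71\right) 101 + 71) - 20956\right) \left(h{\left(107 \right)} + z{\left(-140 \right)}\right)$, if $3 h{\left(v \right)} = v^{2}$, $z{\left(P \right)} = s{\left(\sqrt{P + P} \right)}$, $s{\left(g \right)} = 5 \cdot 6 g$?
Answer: $- \frac{158637344}{3} - 831360 i \sqrt{70} \approx -5.2879 \cdot 10^{7} - 6.9557 \cdot 10^{6} i$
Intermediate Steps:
$s{\left(g \right)} = 30 g$
$z{\left(P \right)} = 30 \sqrt{2} \sqrt{P}$ ($z{\left(P \right)} = 30 \sqrt{P + P} = 30 \sqrt{2 P} = 30 \sqrt{2} \sqrt{P}$)
$h{\left(v \right)} = \frac{v^{2}}{3}$
$\left(- (\left(-71\right) 101 + 71) - 20956\right) \left(h{\left(107 \right)} + z{\left(-140 \right)}\right) = \left(- (\left(-71\right) 101 + 71) - 20956\right) \left(\frac{107^{2}}{3} + 30 \sqrt{2} \sqrt{-140}\right) = \left(- (-7171 + 71) - 20956\right) \left(\frac{1}{3} \cdot 11449 + 30 \sqrt{2} \cdot 2 i \sqrt{35}\right) = \left(\left(-1\right) \left(-7100\right) - 20956\right) \left(\frac{11449}{3} + 60 i \sqrt{70}\right) = \left(7100 - 20956\right) \left(\frac{11449}{3} + 60 i \sqrt{70}\right) = - 13856 \left(\frac{11449}{3} + 60 i \sqrt{70}\right) = - \frac{158637344}{3} - 831360 i \sqrt{70}$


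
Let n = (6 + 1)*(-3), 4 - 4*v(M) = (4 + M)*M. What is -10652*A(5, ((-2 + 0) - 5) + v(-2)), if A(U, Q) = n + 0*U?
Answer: 223692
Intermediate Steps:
v(M) = 1 - M*(4 + M)/4 (v(M) = 1 - (4 + M)*M/4 = 1 - M*(4 + M)/4)
n = -21 (n = 7*(-3) = -21)
A(U, Q) = -21 (A(U, Q) = -21 + 0*U = -21 + 0 = -21)
-10652*A(5, ((-2 + 0) - 5) + v(-2)) = -10652*(-21) = 223692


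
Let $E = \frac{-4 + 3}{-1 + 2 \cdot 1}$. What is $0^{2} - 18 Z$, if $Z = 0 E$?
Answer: $0$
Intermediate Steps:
$E = -1$ ($E = - \frac{1}{-1 + 2} = - 1^{-1} = \left(-1\right) 1 = -1$)
$Z = 0$ ($Z = 0 \left(-1\right) = 0$)
$0^{2} - 18 Z = 0^{2} - 0 = 0 + 0 = 0$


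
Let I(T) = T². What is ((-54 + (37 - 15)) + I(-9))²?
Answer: 2401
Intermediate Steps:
((-54 + (37 - 15)) + I(-9))² = ((-54 + (37 - 15)) + (-9)²)² = ((-54 + 22) + 81)² = (-32 + 81)² = 49² = 2401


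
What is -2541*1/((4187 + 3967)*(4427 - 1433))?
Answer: -847/8137692 ≈ -0.00010408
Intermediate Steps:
-2541*1/((4187 + 3967)*(4427 - 1433)) = -2541/(2994*8154) = -2541/24413076 = -2541*1/24413076 = -847/8137692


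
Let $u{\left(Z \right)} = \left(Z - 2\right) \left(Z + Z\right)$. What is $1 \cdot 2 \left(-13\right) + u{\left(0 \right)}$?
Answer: $-26$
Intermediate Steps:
$u{\left(Z \right)} = 2 Z \left(-2 + Z\right)$ ($u{\left(Z \right)} = \left(-2 + Z\right) 2 Z = 2 Z \left(-2 + Z\right)$)
$1 \cdot 2 \left(-13\right) + u{\left(0 \right)} = 1 \cdot 2 \left(-13\right) + 2 \cdot 0 \left(-2 + 0\right) = 2 \left(-13\right) + 2 \cdot 0 \left(-2\right) = -26 + 0 = -26$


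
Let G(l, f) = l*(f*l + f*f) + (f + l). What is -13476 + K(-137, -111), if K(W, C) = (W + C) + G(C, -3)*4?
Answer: -166028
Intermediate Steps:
G(l, f) = f + l + l*(f**2 + f*l) (G(l, f) = l*(f*l + f**2) + (f + l) = l*(f**2 + f*l) + (f + l) = f + l + l*(f**2 + f*l))
K(W, C) = -12 + W - 12*C**2 + 41*C (K(W, C) = (W + C) + (-3 + C - 3*C**2 + C*(-3)**2)*4 = (C + W) + (-3 + C - 3*C**2 + C*9)*4 = (C + W) + (-3 + C - 3*C**2 + 9*C)*4 = (C + W) + (-3 - 3*C**2 + 10*C)*4 = (C + W) + (-12 - 12*C**2 + 40*C) = -12 + W - 12*C**2 + 41*C)
-13476 + K(-137, -111) = -13476 + (-12 - 137 - 12*(-111)**2 + 41*(-111)) = -13476 + (-12 - 137 - 12*12321 - 4551) = -13476 + (-12 - 137 - 147852 - 4551) = -13476 - 152552 = -166028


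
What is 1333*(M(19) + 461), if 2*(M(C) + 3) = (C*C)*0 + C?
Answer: 1246355/2 ≈ 6.2318e+5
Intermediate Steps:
M(C) = -3 + C/2 (M(C) = -3 + ((C*C)*0 + C)/2 = -3 + (C²*0 + C)/2 = -3 + (0 + C)/2 = -3 + C/2)
1333*(M(19) + 461) = 1333*((-3 + (½)*19) + 461) = 1333*((-3 + 19/2) + 461) = 1333*(13/2 + 461) = 1333*(935/2) = 1246355/2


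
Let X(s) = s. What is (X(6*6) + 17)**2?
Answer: 2809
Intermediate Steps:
(X(6*6) + 17)**2 = (6*6 + 17)**2 = (36 + 17)**2 = 53**2 = 2809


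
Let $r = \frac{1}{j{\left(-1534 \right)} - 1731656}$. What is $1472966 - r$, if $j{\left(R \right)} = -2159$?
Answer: $\frac{2553850545291}{1733815} \approx 1.473 \cdot 10^{6}$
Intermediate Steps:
$r = - \frac{1}{1733815}$ ($r = \frac{1}{-2159 - 1731656} = \frac{1}{-1733815} = - \frac{1}{1733815} \approx -5.7676 \cdot 10^{-7}$)
$1472966 - r = 1472966 - - \frac{1}{1733815} = 1472966 + \frac{1}{1733815} = \frac{2553850545291}{1733815}$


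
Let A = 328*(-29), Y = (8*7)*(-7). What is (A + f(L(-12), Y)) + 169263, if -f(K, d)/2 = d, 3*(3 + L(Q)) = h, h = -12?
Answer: 160535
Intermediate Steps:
L(Q) = -7 (L(Q) = -3 + (⅓)*(-12) = -3 - 4 = -7)
Y = -392 (Y = 56*(-7) = -392)
A = -9512
f(K, d) = -2*d
(A + f(L(-12), Y)) + 169263 = (-9512 - 2*(-392)) + 169263 = (-9512 + 784) + 169263 = -8728 + 169263 = 160535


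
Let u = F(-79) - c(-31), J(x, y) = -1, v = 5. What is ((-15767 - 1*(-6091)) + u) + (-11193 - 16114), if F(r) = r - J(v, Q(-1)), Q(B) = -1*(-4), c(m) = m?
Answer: -37030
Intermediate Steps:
Q(B) = 4
F(r) = 1 + r (F(r) = r - 1*(-1) = r + 1 = 1 + r)
u = -47 (u = (1 - 79) - 1*(-31) = -78 + 31 = -47)
((-15767 - 1*(-6091)) + u) + (-11193 - 16114) = ((-15767 - 1*(-6091)) - 47) + (-11193 - 16114) = ((-15767 + 6091) - 47) - 27307 = (-9676 - 47) - 27307 = -9723 - 27307 = -37030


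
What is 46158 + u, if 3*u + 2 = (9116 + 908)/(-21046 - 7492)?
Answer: 1975851956/42807 ≈ 46157.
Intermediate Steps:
u = -33550/42807 (u = -⅔ + ((9116 + 908)/(-21046 - 7492))/3 = -⅔ + (10024/(-28538))/3 = -⅔ + (10024*(-1/28538))/3 = -⅔ + (⅓)*(-5012/14269) = -⅔ - 5012/42807 = -33550/42807 ≈ -0.78375)
46158 + u = 46158 - 33550/42807 = 1975851956/42807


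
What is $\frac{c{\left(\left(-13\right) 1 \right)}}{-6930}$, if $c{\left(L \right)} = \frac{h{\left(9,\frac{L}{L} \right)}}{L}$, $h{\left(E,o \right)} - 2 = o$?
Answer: $\frac{1}{30030} \approx 3.33 \cdot 10^{-5}$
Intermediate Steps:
$h{\left(E,o \right)} = 2 + o$
$c{\left(L \right)} = \frac{3}{L}$ ($c{\left(L \right)} = \frac{2 + \frac{L}{L}}{L} = \frac{2 + 1}{L} = \frac{3}{L}$)
$\frac{c{\left(\left(-13\right) 1 \right)}}{-6930} = \frac{3 \frac{1}{\left(-13\right) 1}}{-6930} = \frac{3}{-13} \left(- \frac{1}{6930}\right) = 3 \left(- \frac{1}{13}\right) \left(- \frac{1}{6930}\right) = \left(- \frac{3}{13}\right) \left(- \frac{1}{6930}\right) = \frac{1}{30030}$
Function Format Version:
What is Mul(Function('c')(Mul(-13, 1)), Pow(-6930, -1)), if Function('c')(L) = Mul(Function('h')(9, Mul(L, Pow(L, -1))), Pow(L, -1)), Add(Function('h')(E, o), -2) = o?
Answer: Rational(1, 30030) ≈ 3.3300e-5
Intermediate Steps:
Function('h')(E, o) = Add(2, o)
Function('c')(L) = Mul(3, Pow(L, -1)) (Function('c')(L) = Mul(Add(2, Mul(L, Pow(L, -1))), Pow(L, -1)) = Mul(Add(2, 1), Pow(L, -1)) = Mul(3, Pow(L, -1)))
Mul(Function('c')(Mul(-13, 1)), Pow(-6930, -1)) = Mul(Mul(3, Pow(Mul(-13, 1), -1)), Pow(-6930, -1)) = Mul(Mul(3, Pow(-13, -1)), Rational(-1, 6930)) = Mul(Mul(3, Rational(-1, 13)), Rational(-1, 6930)) = Mul(Rational(-3, 13), Rational(-1, 6930)) = Rational(1, 30030)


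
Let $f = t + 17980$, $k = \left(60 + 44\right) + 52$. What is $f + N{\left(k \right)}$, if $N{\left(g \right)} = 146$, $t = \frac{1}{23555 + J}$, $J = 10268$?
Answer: $\frac{613075699}{33823} \approx 18126.0$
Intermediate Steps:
$k = 156$ ($k = 104 + 52 = 156$)
$t = \frac{1}{33823}$ ($t = \frac{1}{23555 + 10268} = \frac{1}{33823} \approx 2.9566 \cdot 10^{-5}$)
$f = \frac{608137541}{33823}$ ($f = \frac{1}{33823} + 17980 = \frac{608137541}{33823} \approx 17980.0$)
$f + N{\left(k \right)} = \frac{608137541}{33823} + 146 = \frac{613075699}{33823}$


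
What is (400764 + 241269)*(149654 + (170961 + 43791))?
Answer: 233960677398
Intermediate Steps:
(400764 + 241269)*(149654 + (170961 + 43791)) = 642033*(149654 + 214752) = 642033*364406 = 233960677398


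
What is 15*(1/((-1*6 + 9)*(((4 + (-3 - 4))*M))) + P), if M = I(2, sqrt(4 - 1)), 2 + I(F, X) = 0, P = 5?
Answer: 455/6 ≈ 75.833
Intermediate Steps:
I(F, X) = -2 (I(F, X) = -2 + 0 = -2)
M = -2
15*(1/((-1*6 + 9)*(((4 + (-3 - 4))*M))) + P) = 15*(1/((-1*6 + 9)*(((4 + (-3 - 4))*(-2)))) + 5) = 15*(1/((-6 + 9)*(((4 - 7)*(-2)))) + 5) = 15*(1/(3*((-3*(-2)))) + 5) = 15*((1/3)/6 + 5) = 15*((1/3)*(1/6) + 5) = 15*(1/18 + 5) = 15*(91/18) = 455/6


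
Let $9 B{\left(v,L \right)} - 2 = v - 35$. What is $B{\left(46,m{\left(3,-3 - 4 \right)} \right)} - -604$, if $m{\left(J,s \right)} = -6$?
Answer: $\frac{5449}{9} \approx 605.44$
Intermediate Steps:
$B{\left(v,L \right)} = - \frac{11}{3} + \frac{v}{9}$ ($B{\left(v,L \right)} = \frac{2}{9} + \frac{v - 35}{9} = \frac{2}{9} + \frac{-35 + v}{9} = \frac{2}{9} + \left(- \frac{35}{9} + \frac{v}{9}\right) = - \frac{11}{3} + \frac{v}{9}$)
$B{\left(46,m{\left(3,-3 - 4 \right)} \right)} - -604 = \left(- \frac{11}{3} + \frac{1}{9} \cdot 46\right) - -604 = \left(- \frac{11}{3} + \frac{46}{9}\right) + 604 = \frac{13}{9} + 604 = \frac{5449}{9}$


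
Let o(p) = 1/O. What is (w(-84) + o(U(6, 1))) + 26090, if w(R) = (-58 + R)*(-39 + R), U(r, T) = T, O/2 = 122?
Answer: 10627665/244 ≈ 43556.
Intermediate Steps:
O = 244 (O = 2*122 = 244)
o(p) = 1/244
(w(-84) + o(U(6, 1))) + 26090 = ((2262 + (-84)² - 97*(-84)) + 1/244) + 26090 = ((2262 + 7056 + 8148) + 1/244) + 26090 = (17466 + 1/244) + 26090 = 4261705/244 + 26090 = 10627665/244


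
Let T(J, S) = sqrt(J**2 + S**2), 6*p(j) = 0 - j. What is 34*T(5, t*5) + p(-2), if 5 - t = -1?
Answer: 1/3 + 170*sqrt(37) ≈ 1034.4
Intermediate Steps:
t = 6 (t = 5 - 1*(-1) = 5 + 1 = 6)
p(j) = -j/6 (p(j) = (0 - j)/6 = (-j)/6 = -j/6)
34*T(5, t*5) + p(-2) = 34*sqrt(5**2 + (6*5)**2) - 1/6*(-2) = 34*sqrt(25 + 30**2) + 1/3 = 34*sqrt(25 + 900) + 1/3 = 34*sqrt(925) + 1/3 = 34*(5*sqrt(37)) + 1/3 = 170*sqrt(37) + 1/3 = 1/3 + 170*sqrt(37)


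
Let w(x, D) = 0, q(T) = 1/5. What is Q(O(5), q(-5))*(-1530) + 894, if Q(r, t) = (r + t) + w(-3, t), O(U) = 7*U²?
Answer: -267162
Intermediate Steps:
q(T) = ⅕
Q(r, t) = r + t (Q(r, t) = (r + t) + 0 = r + t)
Q(O(5), q(-5))*(-1530) + 894 = (7*5² + ⅕)*(-1530) + 894 = (7*25 + ⅕)*(-1530) + 894 = (175 + ⅕)*(-1530) + 894 = (876/5)*(-1530) + 894 = -268056 + 894 = -267162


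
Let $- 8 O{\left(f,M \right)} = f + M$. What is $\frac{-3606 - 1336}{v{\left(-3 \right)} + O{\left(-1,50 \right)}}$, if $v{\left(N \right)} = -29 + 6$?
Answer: $\frac{39536}{233} \approx 169.68$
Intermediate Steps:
$O{\left(f,M \right)} = - \frac{M}{8} - \frac{f}{8}$ ($O{\left(f,M \right)} = - \frac{f + M}{8} = - \frac{M + f}{8} = - \frac{M}{8} - \frac{f}{8}$)
$v{\left(N \right)} = -23$
$\frac{-3606 - 1336}{v{\left(-3 \right)} + O{\left(-1,50 \right)}} = \frac{-3606 - 1336}{-23 - \frac{49}{8}} = - \frac{4942}{-23 + \left(- \frac{25}{4} + \frac{1}{8}\right)} = - \frac{4942}{-23 - \frac{49}{8}} = - \frac{4942}{- \frac{233}{8}} = \left(-4942\right) \left(- \frac{8}{233}\right) = \frac{39536}{233}$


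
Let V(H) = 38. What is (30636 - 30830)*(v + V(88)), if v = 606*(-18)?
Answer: 2108780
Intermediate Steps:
v = -10908
(30636 - 30830)*(v + V(88)) = (30636 - 30830)*(-10908 + 38) = -194*(-10870) = 2108780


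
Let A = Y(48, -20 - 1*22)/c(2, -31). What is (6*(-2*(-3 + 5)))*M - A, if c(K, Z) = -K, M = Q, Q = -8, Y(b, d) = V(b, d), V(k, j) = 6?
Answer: 195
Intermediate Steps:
Y(b, d) = 6
M = -8
A = -3 (A = 6/((-1*2)) = 6/(-2) = 6*(-1/2) = -3)
(6*(-2*(-3 + 5)))*M - A = (6*(-2*(-3 + 5)))*(-8) - 1*(-3) = (6*(-2*2))*(-8) + 3 = (6*(-4))*(-8) + 3 = -24*(-8) + 3 = 192 + 3 = 195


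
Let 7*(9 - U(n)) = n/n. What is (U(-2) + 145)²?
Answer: 1159929/49 ≈ 23672.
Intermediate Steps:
U(n) = 62/7 (U(n) = 9 - n/(7*n) = 9 - ⅐*1 = 9 - ⅐ = 62/7)
(U(-2) + 145)² = (62/7 + 145)² = (1077/7)² = 1159929/49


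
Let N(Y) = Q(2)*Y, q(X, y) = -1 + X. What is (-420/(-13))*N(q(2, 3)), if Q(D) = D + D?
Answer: 1680/13 ≈ 129.23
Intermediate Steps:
Q(D) = 2*D
N(Y) = 4*Y (N(Y) = (2*2)*Y = 4*Y)
(-420/(-13))*N(q(2, 3)) = (-420/(-13))*(4*(-1 + 2)) = (-420*(-1)/13)*(4*1) = -21*(-20/13)*4 = (420/13)*4 = 1680/13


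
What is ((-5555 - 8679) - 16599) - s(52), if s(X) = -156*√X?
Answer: -30833 + 312*√13 ≈ -29708.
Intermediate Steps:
((-5555 - 8679) - 16599) - s(52) = ((-5555 - 8679) - 16599) - (-156)*√52 = (-14234 - 16599) - (-156)*2*√13 = -30833 - (-312)*√13 = -30833 + 312*√13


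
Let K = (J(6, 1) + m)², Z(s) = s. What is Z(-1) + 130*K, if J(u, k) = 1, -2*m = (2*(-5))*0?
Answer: 129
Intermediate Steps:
m = 0 (m = -2*(-5)*0/2 = -(-5)*0 = -½*0 = 0)
K = 1 (K = (1 + 0)² = 1² = 1)
Z(-1) + 130*K = -1 + 130*1 = -1 + 130 = 129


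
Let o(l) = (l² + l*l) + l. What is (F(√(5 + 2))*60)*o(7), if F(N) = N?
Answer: 6300*√7 ≈ 16668.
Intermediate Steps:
o(l) = l + 2*l² (o(l) = (l² + l²) + l = 2*l² + l = l + 2*l²)
(F(√(5 + 2))*60)*o(7) = (√(5 + 2)*60)*(7*(1 + 2*7)) = (√7*60)*(7*(1 + 14)) = (60*√7)*(7*15) = (60*√7)*105 = 6300*√7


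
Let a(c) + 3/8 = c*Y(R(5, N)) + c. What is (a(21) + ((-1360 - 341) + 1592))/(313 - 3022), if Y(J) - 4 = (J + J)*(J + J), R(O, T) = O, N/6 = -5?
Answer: -2395/3096 ≈ -0.77358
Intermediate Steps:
N = -30 (N = 6*(-5) = -30)
Y(J) = 4 + 4*J² (Y(J) = 4 + (J + J)*(J + J) = 4 + (2*J)*(2*J) = 4 + 4*J²)
a(c) = -3/8 + 105*c (a(c) = -3/8 + (c*(4 + 4*5²) + c) = -3/8 + (c*(4 + 4*25) + c) = -3/8 + (c*(4 + 100) + c) = -3/8 + (c*104 + c) = -3/8 + (104*c + c) = -3/8 + 105*c)
(a(21) + ((-1360 - 341) + 1592))/(313 - 3022) = ((-3/8 + 105*21) + ((-1360 - 341) + 1592))/(313 - 3022) = ((-3/8 + 2205) + (-1701 + 1592))/(-2709) = (17637/8 - 109)*(-1/2709) = (16765/8)*(-1/2709) = -2395/3096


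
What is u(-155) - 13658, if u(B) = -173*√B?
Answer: -13658 - 173*I*√155 ≈ -13658.0 - 2153.8*I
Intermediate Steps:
u(-155) - 13658 = -173*I*√155 - 13658 = -13658 - 173*I*√155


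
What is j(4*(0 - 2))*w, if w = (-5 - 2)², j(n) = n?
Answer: -392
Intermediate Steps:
w = 49 (w = (-7)² = 49)
j(4*(0 - 2))*w = (4*(0 - 2))*49 = (4*(-2))*49 = -8*49 = -392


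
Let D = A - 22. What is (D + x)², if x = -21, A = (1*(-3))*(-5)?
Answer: 784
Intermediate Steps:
A = 15 (A = -3*(-5) = 15)
D = -7 (D = 15 - 22 = -7)
(D + x)² = (-7 - 21)² = (-28)² = 784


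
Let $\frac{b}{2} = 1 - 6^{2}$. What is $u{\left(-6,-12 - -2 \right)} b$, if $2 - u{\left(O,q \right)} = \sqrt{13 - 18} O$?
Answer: $-140 - 420 i \sqrt{5} \approx -140.0 - 939.15 i$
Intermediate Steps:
$b = -70$ ($b = 2 \left(1 - 6^{2}\right) = 2 \left(1 - 36\right) = 2 \left(-35\right) = -70$)
$u{\left(O,q \right)} = 2 - i O \sqrt{5}$ ($u{\left(O,q \right)} = 2 - \sqrt{13 - 18} O = 2 - \sqrt{-5} O = 2 - i \sqrt{5} O = 2 - i O \sqrt{5}$)
$u{\left(-6,-12 - -2 \right)} b = \left(2 - i \left(-6\right) \sqrt{5}\right) \left(-70\right) = \left(2 + 6 i \sqrt{5}\right) \left(-70\right) = -140 - 420 i \sqrt{5}$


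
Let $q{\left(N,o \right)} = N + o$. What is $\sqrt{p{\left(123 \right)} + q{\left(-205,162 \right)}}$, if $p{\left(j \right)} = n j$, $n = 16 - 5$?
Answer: $\sqrt{1310} \approx 36.194$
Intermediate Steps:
$n = 11$ ($n = 16 - 5 = 11$)
$p{\left(j \right)} = 11 j$
$\sqrt{p{\left(123 \right)} + q{\left(-205,162 \right)}} = \sqrt{11 \cdot 123 + \left(-205 + 162\right)} = \sqrt{1353 - 43} = \sqrt{1310}$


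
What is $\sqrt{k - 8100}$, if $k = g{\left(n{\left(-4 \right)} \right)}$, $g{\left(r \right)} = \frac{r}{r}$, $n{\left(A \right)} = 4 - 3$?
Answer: $i \sqrt{8099} \approx 89.994 i$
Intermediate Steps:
$n{\left(A \right)} = 1$ ($n{\left(A \right)} = 4 - 3 = 1$)
$g{\left(r \right)} = 1$
$k = 1$
$\sqrt{k - 8100} = \sqrt{1 - 8100} = \sqrt{-8099} = i \sqrt{8099}$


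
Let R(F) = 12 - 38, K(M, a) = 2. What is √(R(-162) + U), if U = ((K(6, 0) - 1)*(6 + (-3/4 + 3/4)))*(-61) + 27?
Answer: I*√365 ≈ 19.105*I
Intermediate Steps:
R(F) = -26
U = -339 (U = ((2 - 1)*(6 + (-3/4 + 3/4)))*(-61) + 27 = (1*(6 + (-3*¼ + 3*(¼))))*(-61) + 27 = (1*(6 + (-¾ + ¾)))*(-61) + 27 = (1*(6 + 0))*(-61) + 27 = (1*6)*(-61) + 27 = 6*(-61) + 27 = -366 + 27 = -339)
√(R(-162) + U) = √(-26 - 339) = √(-365) = I*√365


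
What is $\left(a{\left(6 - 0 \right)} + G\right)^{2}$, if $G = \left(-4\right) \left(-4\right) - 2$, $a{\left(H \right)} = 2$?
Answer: $256$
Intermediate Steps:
$G = 14$ ($G = 16 - 2 = 14$)
$\left(a{\left(6 - 0 \right)} + G\right)^{2} = \left(2 + 14\right)^{2} = 16^{2} = 256$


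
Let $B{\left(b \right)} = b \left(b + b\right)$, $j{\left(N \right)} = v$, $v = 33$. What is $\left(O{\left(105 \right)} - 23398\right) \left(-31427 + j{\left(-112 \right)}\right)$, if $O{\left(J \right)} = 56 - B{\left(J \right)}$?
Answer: $1425036448$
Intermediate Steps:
$j{\left(N \right)} = 33$
$B{\left(b \right)} = 2 b^{2}$ ($B{\left(b \right)} = b 2 b = 2 b^{2}$)
$O{\left(J \right)} = 56 - 2 J^{2}$
$\left(O{\left(105 \right)} - 23398\right) \left(-31427 + j{\left(-112 \right)}\right) = \left(\left(56 - 2 \cdot 105^{2}\right) - 23398\right) \left(-31427 + 33\right) = \left(\left(56 - 22050\right) - 23398\right) \left(-31394\right) = \left(-21994 - 23398\right) \left(-31394\right) = \left(-45392\right) \left(-31394\right) = 1425036448$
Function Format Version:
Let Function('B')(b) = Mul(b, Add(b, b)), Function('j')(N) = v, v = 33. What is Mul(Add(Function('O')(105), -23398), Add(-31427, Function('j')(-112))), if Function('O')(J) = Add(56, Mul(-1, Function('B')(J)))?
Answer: 1425036448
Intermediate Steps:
Function('j')(N) = 33
Function('B')(b) = Mul(2, Pow(b, 2)) (Function('B')(b) = Mul(b, Mul(2, b)) = Mul(2, Pow(b, 2)))
Function('O')(J) = Add(56, Mul(-2, Pow(J, 2))) (Function('O')(J) = Add(56, Mul(-1, Mul(2, Pow(J, 2)))) = Add(56, Mul(-2, Pow(J, 2))))
Mul(Add(Function('O')(105), -23398), Add(-31427, Function('j')(-112))) = Mul(Add(Add(56, Mul(-2, Pow(105, 2))), -23398), Add(-31427, 33)) = Mul(Add(Add(56, Mul(-2, 11025)), -23398), -31394) = Mul(Add(Add(56, -22050), -23398), -31394) = Mul(Add(-21994, -23398), -31394) = Mul(-45392, -31394) = 1425036448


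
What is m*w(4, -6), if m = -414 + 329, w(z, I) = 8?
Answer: -680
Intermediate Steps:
m = -85
m*w(4, -6) = -85*8 = -680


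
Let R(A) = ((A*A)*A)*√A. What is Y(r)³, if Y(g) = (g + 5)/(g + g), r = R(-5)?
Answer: 1561/12500 + 4687*I*√5/1562500 ≈ 0.12488 + 0.0067075*I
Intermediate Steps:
R(A) = A^(7/2) (R(A) = (A²*A)*√A = A³*√A = A^(7/2))
r = -125*I*√5 (r = (-5)^(7/2) = -125*I*√5 ≈ -279.51*I)
Y(g) = (5 + g)/(2*g) (Y(g) = (5 + g)/((2*g)) = (5 + g)*(1/(2*g)) = (5 + g)/(2*g))
Y(r)³ = ((5 - 125*I*√5)/(2*((-125*I*√5))))³ = ((I*√5/625)*(5 - 125*I*√5)/2)³ = (I*√5*(5 - 125*I*√5)/1250)³ = -I*√5*(5 - 125*I*√5)³/390625000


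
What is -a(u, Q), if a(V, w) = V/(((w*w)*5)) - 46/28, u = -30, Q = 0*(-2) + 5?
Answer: 659/350 ≈ 1.8829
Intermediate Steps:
Q = 5 (Q = 0 + 5 = 5)
a(V, w) = -23/14 + V/(5*w²) (a(V, w) = V/((w²*5)) - 46*1/28 = V/((5*w²)) - 23/14 = V*(1/(5*w²)) - 23/14 = V/(5*w²) - 23/14 = -23/14 + V/(5*w²))
-a(u, Q) = -(-23/14 + (⅕)*(-30)/5²) = -(-23/14 + (⅕)*(-30)*(1/25)) = -(-23/14 - 6/25) = -1*(-659/350) = 659/350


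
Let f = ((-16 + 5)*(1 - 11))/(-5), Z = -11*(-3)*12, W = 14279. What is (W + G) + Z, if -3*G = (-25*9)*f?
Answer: 13025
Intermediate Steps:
Z = 396 (Z = 33*12 = 396)
f = -22 (f = -11*(-10)*(-⅕) = 110*(-⅕) = -22)
G = -1650 (G = -(-25*9)*(-22)/3 = -(-75)*(-22) = -⅓*4950 = -1650)
(W + G) + Z = (14279 - 1650) + 396 = 12629 + 396 = 13025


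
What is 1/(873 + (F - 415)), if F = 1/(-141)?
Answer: 141/64577 ≈ 0.0021834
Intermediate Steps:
F = -1/141 ≈ -0.0070922
1/(873 + (F - 415)) = 1/(873 + (-1/141 - 415)) = 1/(873 - 58516/141) = 1/(64577/141) = 141/64577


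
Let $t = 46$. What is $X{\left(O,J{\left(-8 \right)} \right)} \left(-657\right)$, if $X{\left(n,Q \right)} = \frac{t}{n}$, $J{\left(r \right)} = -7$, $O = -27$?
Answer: $\frac{3358}{3} \approx 1119.3$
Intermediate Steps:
$X{\left(n,Q \right)} = \frac{46}{n}$
$X{\left(O,J{\left(-8 \right)} \right)} \left(-657\right) = \frac{46}{-27} \left(-657\right) = 46 \left(- \frac{1}{27}\right) \left(-657\right) = \left(- \frac{46}{27}\right) \left(-657\right) = \frac{3358}{3}$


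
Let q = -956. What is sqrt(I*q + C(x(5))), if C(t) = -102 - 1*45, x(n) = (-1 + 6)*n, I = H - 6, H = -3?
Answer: sqrt(8457) ≈ 91.962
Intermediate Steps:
I = -9 (I = -3 - 6 = -9)
x(n) = 5*n
C(t) = -147 (C(t) = -102 - 45 = -147)
sqrt(I*q + C(x(5))) = sqrt(-9*(-956) - 147) = sqrt(8604 - 147) = sqrt(8457)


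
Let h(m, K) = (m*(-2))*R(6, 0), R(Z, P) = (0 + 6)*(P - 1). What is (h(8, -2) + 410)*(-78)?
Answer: -39468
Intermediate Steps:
R(Z, P) = -6 + 6*P (R(Z, P) = 6*(-1 + P) = -6 + 6*P)
h(m, K) = 12*m (h(m, K) = (m*(-2))*(-6 + 6*0) = (-2*m)*(-6 + 0) = -2*m*(-6) = 12*m)
(h(8, -2) + 410)*(-78) = (12*8 + 410)*(-78) = (96 + 410)*(-78) = 506*(-78) = -39468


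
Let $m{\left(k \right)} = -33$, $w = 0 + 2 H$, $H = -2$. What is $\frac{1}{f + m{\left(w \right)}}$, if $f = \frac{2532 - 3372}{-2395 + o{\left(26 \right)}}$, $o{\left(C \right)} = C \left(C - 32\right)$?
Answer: $- \frac{2551}{83343} \approx -0.030608$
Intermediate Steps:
$w = -4$ ($w = 0 + 2 \left(-2\right) = 0 - 4 = -4$)
$o{\left(C \right)} = C \left(-32 + C\right)$
$f = \frac{840}{2551}$ ($f = \frac{2532 - 3372}{-2395 + 26 \left(-32 + 26\right)} = - \frac{840}{-2395 + 26 \left(-6\right)} = - \frac{840}{-2395 - 156} = - \frac{840}{-2551} = \left(-840\right) \left(- \frac{1}{2551}\right) = \frac{840}{2551} \approx 0.32928$)
$\frac{1}{f + m{\left(w \right)}} = \frac{1}{\frac{840}{2551} - 33} = \frac{1}{- \frac{83343}{2551}} = - \frac{2551}{83343}$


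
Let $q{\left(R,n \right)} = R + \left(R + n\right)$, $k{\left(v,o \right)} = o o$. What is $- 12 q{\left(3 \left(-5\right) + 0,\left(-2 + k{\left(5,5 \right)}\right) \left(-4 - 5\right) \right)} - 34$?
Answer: $2810$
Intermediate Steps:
$k{\left(v,o \right)} = o^{2}$
$q{\left(R,n \right)} = n + 2 R$
$- 12 q{\left(3 \left(-5\right) + 0,\left(-2 + k{\left(5,5 \right)}\right) \left(-4 - 5\right) \right)} - 34 = - 12 \left(\left(-2 + 5^{2}\right) \left(-4 - 5\right) + 2 \left(3 \left(-5\right) + 0\right)\right) - 34 = - 12 \left(\left(-2 + 25\right) \left(-9\right) + 2 \left(-15 + 0\right)\right) - 34 = - 12 \left(23 \left(-9\right) + 2 \left(-15\right)\right) - 34 = - 12 \left(-207 - 30\right) - 34 = \left(-12\right) \left(-237\right) - 34 = 2844 - 34 = 2810$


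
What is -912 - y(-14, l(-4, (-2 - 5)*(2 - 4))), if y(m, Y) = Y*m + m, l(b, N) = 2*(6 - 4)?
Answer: -842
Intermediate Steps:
l(b, N) = 4 (l(b, N) = 2*2 = 4)
y(m, Y) = m + Y*m
-912 - y(-14, l(-4, (-2 - 5)*(2 - 4))) = -912 - (-14)*(1 + 4) = -912 - (-14)*5 = -912 - 1*(-70) = -912 + 70 = -842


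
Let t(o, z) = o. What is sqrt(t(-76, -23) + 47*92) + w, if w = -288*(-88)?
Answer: 25344 + 6*sqrt(118) ≈ 25409.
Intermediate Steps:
w = 25344
sqrt(t(-76, -23) + 47*92) + w = sqrt(-76 + 47*92) + 25344 = sqrt(-76 + 4324) + 25344 = sqrt(4248) + 25344 = 6*sqrt(118) + 25344 = 25344 + 6*sqrt(118)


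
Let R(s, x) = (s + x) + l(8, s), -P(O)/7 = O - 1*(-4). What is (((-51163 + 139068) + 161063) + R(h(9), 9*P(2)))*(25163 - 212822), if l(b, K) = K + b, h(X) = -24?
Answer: -46642644450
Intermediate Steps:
P(O) = -28 - 7*O (P(O) = -7*(O - 1*(-4)) = -7*(O + 4) = -7*(4 + O) = -28 - 7*O)
R(s, x) = 8 + x + 2*s (R(s, x) = (s + x) + (s + 8) = (s + x) + (8 + s) = 8 + x + 2*s)
(((-51163 + 139068) + 161063) + R(h(9), 9*P(2)))*(25163 - 212822) = (((-51163 + 139068) + 161063) + (8 + 9*(-28 - 7*2) + 2*(-24)))*(25163 - 212822) = ((87905 + 161063) + (8 + 9*(-28 - 14) - 48))*(-187659) = (248968 + (8 + 9*(-42) - 48))*(-187659) = (248968 + (8 - 378 - 48))*(-187659) = (248968 - 418)*(-187659) = 248550*(-187659) = -46642644450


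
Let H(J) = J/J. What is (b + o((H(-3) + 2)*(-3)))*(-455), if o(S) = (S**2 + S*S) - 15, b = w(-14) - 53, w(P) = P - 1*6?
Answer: -33670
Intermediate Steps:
H(J) = 1
w(P) = -6 + P (w(P) = P - 6 = -6 + P)
b = -73 (b = (-6 - 14) - 53 = -20 - 53 = -73)
o(S) = -15 + 2*S**2 (o(S) = (S**2 + S**2) - 15 = 2*S**2 - 15 = -15 + 2*S**2)
(b + o((H(-3) + 2)*(-3)))*(-455) = (-73 + (-15 + 2*((1 + 2)*(-3))**2))*(-455) = (-73 + (-15 + 2*(3*(-3))**2))*(-455) = (-73 + (-15 + 2*(-9)**2))*(-455) = (-73 + (-15 + 2*81))*(-455) = (-73 + (-15 + 162))*(-455) = (-73 + 147)*(-455) = 74*(-455) = -33670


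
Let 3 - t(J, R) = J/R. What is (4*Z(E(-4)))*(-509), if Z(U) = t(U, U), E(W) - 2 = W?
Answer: -4072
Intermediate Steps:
E(W) = 2 + W
t(J, R) = 3 - J/R
Z(U) = 2 (Z(U) = 3 - U/U = 3 - 1 = 2)
(4*Z(E(-4)))*(-509) = (4*2)*(-509) = 8*(-509) = -4072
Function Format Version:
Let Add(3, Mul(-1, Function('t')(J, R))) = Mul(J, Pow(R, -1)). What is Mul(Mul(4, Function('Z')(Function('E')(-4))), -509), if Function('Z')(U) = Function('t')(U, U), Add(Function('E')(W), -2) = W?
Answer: -4072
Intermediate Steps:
Function('E')(W) = Add(2, W)
Function('t')(J, R) = Add(3, Mul(-1, J, Pow(R, -1))) (Function('t')(J, R) = Add(3, Mul(-1, Mul(J, Pow(R, -1)))) = Add(3, Mul(-1, J, Pow(R, -1))))
Function('Z')(U) = 2 (Function('Z')(U) = Add(3, Mul(-1, U, Pow(U, -1))) = Add(3, -1) = 2)
Mul(Mul(4, Function('Z')(Function('E')(-4))), -509) = Mul(Mul(4, 2), -509) = Mul(8, -509) = -4072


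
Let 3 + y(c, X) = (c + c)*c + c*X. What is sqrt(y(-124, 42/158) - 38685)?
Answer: 2*I*sqrt(12433573)/79 ≈ 89.269*I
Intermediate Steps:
y(c, X) = -3 + 2*c**2 + X*c (y(c, X) = -3 + ((c + c)*c + c*X) = -3 + ((2*c)*c + X*c) = -3 + (2*c**2 + X*c) = -3 + 2*c**2 + X*c)
sqrt(y(-124, 42/158) - 38685) = sqrt((-3 + 2*(-124)**2 + (42/158)*(-124)) - 38685) = sqrt((-3 + 2*15376 + (42*(1/158))*(-124)) - 38685) = sqrt((-3 + 30752 + (21/79)*(-124)) - 38685) = sqrt((-3 + 30752 - 2604/79) - 38685) = sqrt(2426567/79 - 38685) = sqrt(-629548/79) = 2*I*sqrt(12433573)/79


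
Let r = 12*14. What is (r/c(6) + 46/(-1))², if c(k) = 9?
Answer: 6724/9 ≈ 747.11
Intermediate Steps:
r = 168
(r/c(6) + 46/(-1))² = (168/9 + 46/(-1))² = (168*(⅑) + 46*(-1))² = (56/3 - 46)² = (-82/3)² = 6724/9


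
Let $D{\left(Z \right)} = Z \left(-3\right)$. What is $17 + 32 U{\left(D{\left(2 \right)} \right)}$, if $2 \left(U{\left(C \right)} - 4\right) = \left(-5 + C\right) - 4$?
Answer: $-95$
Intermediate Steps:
$D{\left(Z \right)} = - 3 Z$
$U{\left(C \right)} = - \frac{1}{2} + \frac{C}{2}$ ($U{\left(C \right)} = 4 + \frac{\left(-5 + C\right) - 4}{2} = 4 + \frac{-9 + C}{2} = 4 + \left(- \frac{9}{2} + \frac{C}{2}\right) = - \frac{1}{2} + \frac{C}{2}$)
$17 + 32 U{\left(D{\left(2 \right)} \right)} = 17 + 32 \left(- \frac{1}{2} + \frac{\left(-3\right) 2}{2}\right) = 17 + 32 \left(- \frac{1}{2} + \frac{1}{2} \left(-6\right)\right) = 17 + 32 \left(- \frac{1}{2} - 3\right) = 17 + 32 \left(- \frac{7}{2}\right) = 17 - 112 = -95$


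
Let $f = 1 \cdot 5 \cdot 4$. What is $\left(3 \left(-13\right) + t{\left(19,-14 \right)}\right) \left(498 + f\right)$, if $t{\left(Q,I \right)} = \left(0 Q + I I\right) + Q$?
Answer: $91168$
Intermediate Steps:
$f = 20$ ($f = 5 \cdot 4 = 20$)
$t{\left(Q,I \right)} = Q + I^{2}$ ($t{\left(Q,I \right)} = \left(0 + I^{2}\right) + Q = I^{2} + Q = Q + I^{2}$)
$\left(3 \left(-13\right) + t{\left(19,-14 \right)}\right) \left(498 + f\right) = \left(3 \left(-13\right) + \left(19 + \left(-14\right)^{2}\right)\right) \left(498 + 20\right) = \left(-39 + \left(19 + 196\right)\right) 518 = \left(-39 + 215\right) 518 = 176 \cdot 518 = 91168$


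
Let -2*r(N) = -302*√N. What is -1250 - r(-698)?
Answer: -1250 - 151*I*√698 ≈ -1250.0 - 3989.4*I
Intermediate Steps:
r(N) = 151*√N (r(N) = -(-151)*√N = 151*√N)
-1250 - r(-698) = -1250 - 151*√(-698) = -1250 - 151*I*√698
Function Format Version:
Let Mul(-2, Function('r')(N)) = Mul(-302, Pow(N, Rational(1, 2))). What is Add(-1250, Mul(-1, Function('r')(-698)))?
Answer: Add(-1250, Mul(-151, I, Pow(698, Rational(1, 2)))) ≈ Add(-1250.0, Mul(-3989.4, I))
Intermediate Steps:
Function('r')(N) = Mul(151, Pow(N, Rational(1, 2))) (Function('r')(N) = Mul(Rational(-1, 2), Mul(-302, Pow(N, Rational(1, 2)))) = Mul(151, Pow(N, Rational(1, 2))))
Add(-1250, Mul(-1, Function('r')(-698))) = Add(-1250, Mul(-1, Mul(151, Pow(-698, Rational(1, 2))))) = Add(-1250, Mul(-1, Mul(151, Mul(I, Pow(698, Rational(1, 2)))))) = Add(-1250, Mul(-1, Mul(151, I, Pow(698, Rational(1, 2))))) = Add(-1250, Mul(-151, I, Pow(698, Rational(1, 2))))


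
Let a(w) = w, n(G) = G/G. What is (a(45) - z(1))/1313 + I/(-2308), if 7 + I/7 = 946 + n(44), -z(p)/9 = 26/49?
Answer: -104427062/37122449 ≈ -2.8130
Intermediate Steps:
n(G) = 1
z(p) = -234/49
I = 6580 (I = -49 + 7*(946 + 1) = -49 + 7*947 = -49 + 6629 = 6580)
(a(45) - z(1))/1313 + I/(-2308) = (45 - 1*(-234/49))/1313 + 6580/(-2308) = (45 + 234/49)*(1/1313) + 6580*(-1/2308) = (2439/49)*(1/1313) - 1645/577 = 2439/64337 - 1645/577 = -104427062/37122449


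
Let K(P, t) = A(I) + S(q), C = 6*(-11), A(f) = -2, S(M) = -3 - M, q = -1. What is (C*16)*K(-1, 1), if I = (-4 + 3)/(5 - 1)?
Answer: 4224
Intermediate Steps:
I = -¼ (I = -1/4 = -1*¼ = -¼ ≈ -0.25000)
C = -66
K(P, t) = -4 (K(P, t) = -2 + (-3 - 1*(-1)) = -2 + (-3 + 1) = -2 - 2 = -4)
(C*16)*K(-1, 1) = -66*16*(-4) = -1056*(-4) = 4224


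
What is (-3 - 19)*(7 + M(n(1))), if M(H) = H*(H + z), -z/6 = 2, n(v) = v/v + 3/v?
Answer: 550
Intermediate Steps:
n(v) = 1 + 3/v
z = -12 (z = -6*2 = -12)
M(H) = H*(-12 + H) (M(H) = H*(H - 12) = H*(-12 + H))
(-3 - 19)*(7 + M(n(1))) = (-3 - 19)*(7 + ((3 + 1)/1)*(-12 + (3 + 1)/1)) = -22*(7 + (1*4)*(-12 + 1*4)) = -22*(7 + 4*(-12 + 4)) = -22*(7 + 4*(-8)) = -22*(7 - 32) = -22*(-25) = 550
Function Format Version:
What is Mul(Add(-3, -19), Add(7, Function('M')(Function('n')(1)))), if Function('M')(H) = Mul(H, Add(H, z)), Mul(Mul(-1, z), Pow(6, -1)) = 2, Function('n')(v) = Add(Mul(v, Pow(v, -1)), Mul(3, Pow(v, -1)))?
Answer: 550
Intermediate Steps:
Function('n')(v) = Add(1, Mul(3, Pow(v, -1)))
z = -12 (z = Mul(-6, 2) = -12)
Function('M')(H) = Mul(H, Add(-12, H)) (Function('M')(H) = Mul(H, Add(H, -12)) = Mul(H, Add(-12, H)))
Mul(Add(-3, -19), Add(7, Function('M')(Function('n')(1)))) = Mul(Add(-3, -19), Add(7, Mul(Mul(Pow(1, -1), Add(3, 1)), Add(-12, Mul(Pow(1, -1), Add(3, 1)))))) = Mul(-22, Add(7, Mul(Mul(1, 4), Add(-12, Mul(1, 4))))) = Mul(-22, Add(7, Mul(4, Add(-12, 4)))) = Mul(-22, Add(7, Mul(4, -8))) = Mul(-22, Add(7, -32)) = Mul(-22, -25) = 550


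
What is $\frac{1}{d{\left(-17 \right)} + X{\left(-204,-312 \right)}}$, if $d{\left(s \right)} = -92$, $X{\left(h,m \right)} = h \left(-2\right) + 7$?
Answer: $\frac{1}{323} \approx 0.003096$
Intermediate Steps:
$X{\left(h,m \right)} = 7 - 2 h$ ($X{\left(h,m \right)} = - 2 h + 7 = 7 - 2 h$)
$\frac{1}{d{\left(-17 \right)} + X{\left(-204,-312 \right)}} = \frac{1}{-92 + \left(7 - -408\right)} = \frac{1}{-92 + \left(7 + 408\right)} = \frac{1}{-92 + 415} = \frac{1}{323}$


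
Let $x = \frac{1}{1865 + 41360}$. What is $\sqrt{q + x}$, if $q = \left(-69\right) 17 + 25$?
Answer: $\frac{i \sqrt{85796954971}}{8645} \approx 33.882 i$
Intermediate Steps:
$x = \frac{1}{43225} \approx 2.3135 \cdot 10^{-5}$
$q = -1148$ ($q = -1173 + 25 = -1148$)
$\sqrt{q + x} = \sqrt{-1148 + \frac{1}{43225}} = \sqrt{- \frac{49622299}{43225}} = \frac{i \sqrt{85796954971}}{8645}$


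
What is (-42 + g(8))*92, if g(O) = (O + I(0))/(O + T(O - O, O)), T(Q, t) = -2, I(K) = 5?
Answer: -10994/3 ≈ -3664.7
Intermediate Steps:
g(O) = (5 + O)/(-2 + O) (g(O) = (O + 5)/(O - 2) = (5 + O)/(-2 + O))
(-42 + g(8))*92 = (-42 + (5 + 8)/(-2 + 8))*92 = (-42 + 13/6)*92 = -239/6*92 = -10994/3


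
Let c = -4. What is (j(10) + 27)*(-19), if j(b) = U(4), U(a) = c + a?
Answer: -513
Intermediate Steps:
U(a) = -4 + a
j(b) = 0 (j(b) = -4 + 4 = 0)
(j(10) + 27)*(-19) = (0 + 27)*(-19) = 27*(-19) = -513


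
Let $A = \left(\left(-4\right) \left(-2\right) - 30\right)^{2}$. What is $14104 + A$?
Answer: $14588$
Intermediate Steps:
$A = 484$ ($A = \left(8 - 30\right)^{2} = \left(-22\right)^{2} = 484$)
$14104 + A = 14104 + 484 = 14588$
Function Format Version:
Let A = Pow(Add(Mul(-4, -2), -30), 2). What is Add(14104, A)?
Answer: 14588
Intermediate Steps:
A = 484 (A = Pow(Add(8, -30), 2) = Pow(-22, 2) = 484)
Add(14104, A) = Add(14104, 484) = 14588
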